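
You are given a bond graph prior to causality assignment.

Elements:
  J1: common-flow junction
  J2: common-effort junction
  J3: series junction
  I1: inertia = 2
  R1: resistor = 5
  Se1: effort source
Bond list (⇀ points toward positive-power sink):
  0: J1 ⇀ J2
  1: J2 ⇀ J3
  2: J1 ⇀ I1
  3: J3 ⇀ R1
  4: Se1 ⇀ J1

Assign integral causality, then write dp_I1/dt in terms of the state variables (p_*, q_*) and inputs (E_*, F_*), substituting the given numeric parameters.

dp_I1/dt = E_Se1 - 5*p_I1/2

b4 |J1  (Se1: effort source, stroke at far end)
b2 |I1  (prefer integral on I1)
b0 |J1  (1-jn J1 has f-setter on 2)
b1 |J2  (J2 needs exactly one e-in)
b3 |J3  (1-jn J3 has f-setter on 1)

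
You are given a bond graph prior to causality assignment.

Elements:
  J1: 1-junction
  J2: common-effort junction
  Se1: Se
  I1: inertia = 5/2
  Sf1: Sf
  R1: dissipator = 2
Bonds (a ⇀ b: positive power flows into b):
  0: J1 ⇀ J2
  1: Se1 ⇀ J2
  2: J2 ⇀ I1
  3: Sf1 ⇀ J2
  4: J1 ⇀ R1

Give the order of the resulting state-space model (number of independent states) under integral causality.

bond 1 stroke at J2  (Se1 (Se) sets effort on bond)
bond 3 stroke at Sf1  (Sf1 (Sf) sets flow on bond)
bond 0 stroke at J1  (J2: bond 1 brought effort, rest push out)
bond 2 stroke at I1  (J2 effort already set via bond 1)
bond 4 stroke at R1  (J1: last free bond brings flow in)

1  (I1 all integral)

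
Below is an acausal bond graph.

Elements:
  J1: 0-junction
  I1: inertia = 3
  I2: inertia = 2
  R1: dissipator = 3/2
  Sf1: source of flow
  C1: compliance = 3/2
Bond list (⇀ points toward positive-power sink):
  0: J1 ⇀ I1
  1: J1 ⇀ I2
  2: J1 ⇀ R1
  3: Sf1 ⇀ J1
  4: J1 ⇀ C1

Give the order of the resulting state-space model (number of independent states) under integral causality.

#3 stroke→Sf1  (Sf1 fixes flow; stroke at Sf1)
#0 stroke→I1  (prefer integral on I1)
#1 stroke→I2  (prefer integral on I2)
#4 stroke→J1  (C1: C, integral causality)
#2 stroke→R1  (common-e at J1 fixed by 4)

3  (C1, I1, I2 all integral)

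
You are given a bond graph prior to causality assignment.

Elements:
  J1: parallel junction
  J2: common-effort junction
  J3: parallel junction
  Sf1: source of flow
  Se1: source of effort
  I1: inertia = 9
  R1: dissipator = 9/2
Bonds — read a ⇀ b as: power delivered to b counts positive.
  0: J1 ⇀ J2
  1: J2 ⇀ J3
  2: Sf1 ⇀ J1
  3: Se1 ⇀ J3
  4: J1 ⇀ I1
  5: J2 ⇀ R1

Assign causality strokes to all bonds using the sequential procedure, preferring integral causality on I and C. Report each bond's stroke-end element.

b2 stroke at Sf1  (Sf1 fixes flow; stroke at Sf1)
b3 stroke at J3  (Se1 fixes effort; stroke away)
b1 stroke at J2  (0-jn J3 has e-setter on 3)
b0 stroke at J1  (J2 effort already set via bond 1)
b5 stroke at R1  (common-e at J2 fixed by 1)
b4 stroke at I1  (J1 effort already set via bond 0)

#0 →J1
#1 →J2
#2 →Sf1
#3 →J3
#4 →I1
#5 →R1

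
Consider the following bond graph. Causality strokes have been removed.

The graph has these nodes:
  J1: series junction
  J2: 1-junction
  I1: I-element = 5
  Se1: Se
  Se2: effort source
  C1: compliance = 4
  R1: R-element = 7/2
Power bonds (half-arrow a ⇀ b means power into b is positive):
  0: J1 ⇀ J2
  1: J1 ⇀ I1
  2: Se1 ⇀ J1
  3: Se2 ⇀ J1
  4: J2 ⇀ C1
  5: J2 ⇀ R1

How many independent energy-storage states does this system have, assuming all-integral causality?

2  (C1, I1 all integral)

bond 2 stroke at J1  (Se1: effort source, stroke at far end)
bond 3 stroke at J1  (Se2: effort source, stroke at far end)
bond 1 stroke at I1  (I1: I, integral causality)
bond 0 stroke at J1  (1-jn J1 has f-setter on 1)
bond 4 stroke at J2  (J2: bond 0 brought flow, rest push out)
bond 5 stroke at J2  (J2: bond 0 brought flow, rest push out)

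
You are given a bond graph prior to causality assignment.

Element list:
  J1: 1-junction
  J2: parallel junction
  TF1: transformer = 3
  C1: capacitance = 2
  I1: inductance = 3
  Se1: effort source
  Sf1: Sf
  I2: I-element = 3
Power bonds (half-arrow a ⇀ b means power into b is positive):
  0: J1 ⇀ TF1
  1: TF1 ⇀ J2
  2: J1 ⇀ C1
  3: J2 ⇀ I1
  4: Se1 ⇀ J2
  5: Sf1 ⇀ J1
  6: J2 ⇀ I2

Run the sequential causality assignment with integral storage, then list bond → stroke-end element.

bond 0 stroke at J1
bond 1 stroke at TF1
bond 2 stroke at J1
bond 3 stroke at I1
bond 4 stroke at J2
bond 5 stroke at Sf1
bond 6 stroke at I2

b4 |J2  (source Se1 imposes e)
b5 |Sf1  (Sf1 (Sf) sets flow on bond)
b0 |J1  (common-f at J1 fixed by 5)
b2 |J1  (1-jn J1 has f-setter on 5)
b1 |TF1  (J2 effort already set via bond 4)
b3 |I1  (J2: bond 4 brought effort, rest push out)
b6 |I2  (common-e at J2 fixed by 4)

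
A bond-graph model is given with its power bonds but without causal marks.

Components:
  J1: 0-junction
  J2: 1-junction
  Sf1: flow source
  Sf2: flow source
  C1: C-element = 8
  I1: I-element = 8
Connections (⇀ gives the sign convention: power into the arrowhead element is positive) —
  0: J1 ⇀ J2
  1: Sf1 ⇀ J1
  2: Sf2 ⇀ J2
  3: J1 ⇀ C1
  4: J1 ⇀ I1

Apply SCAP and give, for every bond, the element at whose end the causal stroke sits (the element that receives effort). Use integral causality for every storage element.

b0 stroke→J2
b1 stroke→Sf1
b2 stroke→Sf2
b3 stroke→J1
b4 stroke→I1

bond 1 →Sf1  (Sf1: flow source, stroke at near end)
bond 2 →Sf2  (Sf2 (Sf) sets flow on bond)
bond 0 →J2  (J2 flow already set via bond 2)
bond 3 →J1  (prefer integral on C1)
bond 4 →I1  (common-e at J1 fixed by 3)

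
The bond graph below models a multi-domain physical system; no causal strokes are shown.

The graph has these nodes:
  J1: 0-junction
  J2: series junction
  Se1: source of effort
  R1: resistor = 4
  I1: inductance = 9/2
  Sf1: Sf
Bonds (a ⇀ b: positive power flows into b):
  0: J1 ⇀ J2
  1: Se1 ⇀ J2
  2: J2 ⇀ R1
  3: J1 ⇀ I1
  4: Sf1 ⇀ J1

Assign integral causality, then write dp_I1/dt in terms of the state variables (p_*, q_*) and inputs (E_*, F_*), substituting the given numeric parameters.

dp_I1/dt = -E_Se1 + 4*F_Sf1 - 8*p_I1/9

b1 →J2  (source Se1 imposes e)
b4 →Sf1  (source Sf1 imposes f)
b3 →I1  (I1 integral (f out))
b0 →J1  (only one effort-in slot at J1)
b2 →J2  (J2: bond 0 brought flow, rest push out)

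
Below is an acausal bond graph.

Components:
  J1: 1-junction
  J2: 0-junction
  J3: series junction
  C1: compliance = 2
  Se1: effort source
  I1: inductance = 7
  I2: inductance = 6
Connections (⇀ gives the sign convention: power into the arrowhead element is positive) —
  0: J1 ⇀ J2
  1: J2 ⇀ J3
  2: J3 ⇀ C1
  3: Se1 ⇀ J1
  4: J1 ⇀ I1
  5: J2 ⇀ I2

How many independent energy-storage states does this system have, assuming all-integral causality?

3  (C1, I1, I2 all integral)

b3 |J1  (Se1 fixes effort; stroke away)
b2 |J3  (C1 integral (e out))
b1 |J2  (closing 1-jn rule on J3)
b0 |J1  (0-jn J2 has e-setter on 1)
b5 |I2  (J2: bond 1 brought effort, rest push out)
b4 |I1  (J1: last free bond brings flow in)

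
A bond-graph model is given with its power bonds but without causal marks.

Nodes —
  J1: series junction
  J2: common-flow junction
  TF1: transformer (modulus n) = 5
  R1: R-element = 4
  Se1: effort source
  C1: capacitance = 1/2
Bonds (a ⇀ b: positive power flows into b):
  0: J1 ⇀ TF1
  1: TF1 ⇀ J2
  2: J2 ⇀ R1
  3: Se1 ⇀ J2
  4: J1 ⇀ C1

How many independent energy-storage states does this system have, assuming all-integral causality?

bond 3 |J2  (Se1 (Se) sets effort on bond)
bond 4 |J1  (C1: C, integral causality)
bond 0 |TF1  (only one flow-in slot at J1)
bond 1 |J2  (TF1: transformer flips bond 0)
bond 2 |R1  (closing 1-jn rule on J2)

1  (C1 all integral)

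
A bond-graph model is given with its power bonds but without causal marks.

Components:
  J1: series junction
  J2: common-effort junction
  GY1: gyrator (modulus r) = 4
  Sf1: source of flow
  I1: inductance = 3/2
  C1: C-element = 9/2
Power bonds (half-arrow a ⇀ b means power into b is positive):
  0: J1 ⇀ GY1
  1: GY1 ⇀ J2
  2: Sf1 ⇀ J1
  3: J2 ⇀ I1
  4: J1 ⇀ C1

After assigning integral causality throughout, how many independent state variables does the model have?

2  (C1, I1 all integral)

β2 →Sf1  (Sf1 fixes flow; stroke at Sf1)
β0 →J1  (1-jn J1 has f-setter on 2)
β4 →J1  (common-f at J1 fixed by 2)
β1 →J2  (GY1: gyrator matches bond 0)
β3 →I1  (J2: bond 1 brought effort, rest push out)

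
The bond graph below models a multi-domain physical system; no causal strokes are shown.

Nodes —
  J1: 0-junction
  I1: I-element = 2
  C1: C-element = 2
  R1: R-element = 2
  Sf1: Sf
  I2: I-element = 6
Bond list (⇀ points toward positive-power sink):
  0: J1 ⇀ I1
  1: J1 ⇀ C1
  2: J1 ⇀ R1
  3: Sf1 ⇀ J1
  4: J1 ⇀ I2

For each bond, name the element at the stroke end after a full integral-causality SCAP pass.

β3 stroke→Sf1  (Sf1 fixes flow; stroke at Sf1)
β0 stroke→I1  (I1: I, integral causality)
β1 stroke→J1  (C1: C, integral causality)
β2 stroke→R1  (J1 effort already set via bond 1)
β4 stroke→I2  (J1: bond 1 brought effort, rest push out)

b0 stroke→I1
b1 stroke→J1
b2 stroke→R1
b3 stroke→Sf1
b4 stroke→I2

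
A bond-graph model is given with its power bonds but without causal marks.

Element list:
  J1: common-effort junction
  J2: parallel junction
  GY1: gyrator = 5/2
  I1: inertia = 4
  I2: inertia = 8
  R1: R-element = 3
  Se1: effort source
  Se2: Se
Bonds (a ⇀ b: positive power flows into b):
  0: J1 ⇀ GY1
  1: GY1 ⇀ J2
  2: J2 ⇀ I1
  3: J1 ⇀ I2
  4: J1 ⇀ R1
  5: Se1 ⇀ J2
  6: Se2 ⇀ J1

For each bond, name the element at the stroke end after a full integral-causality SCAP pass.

bond 0 |GY1
bond 1 |GY1
bond 2 |I1
bond 3 |I2
bond 4 |R1
bond 5 |J2
bond 6 |J1

#5 |J2  (Se1 fixes effort; stroke away)
#6 |J1  (Se2: effort source, stroke at far end)
#0 |GY1  (common-e at J1 fixed by 6)
#3 |I2  (0-jn J1 has e-setter on 6)
#4 |R1  (common-e at J1 fixed by 6)
#1 |GY1  (J2: bond 5 brought effort, rest push out)
#2 |I1  (0-jn J2 has e-setter on 5)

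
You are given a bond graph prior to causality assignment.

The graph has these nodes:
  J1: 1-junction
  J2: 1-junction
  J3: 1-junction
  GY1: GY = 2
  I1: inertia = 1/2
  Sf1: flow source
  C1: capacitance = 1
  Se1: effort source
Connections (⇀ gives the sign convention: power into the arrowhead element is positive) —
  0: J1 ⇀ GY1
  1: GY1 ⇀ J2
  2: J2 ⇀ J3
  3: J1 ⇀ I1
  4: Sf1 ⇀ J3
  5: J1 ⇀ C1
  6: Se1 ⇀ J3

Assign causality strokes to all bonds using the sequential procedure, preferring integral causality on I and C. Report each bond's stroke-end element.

b0 stroke at J1
b1 stroke at J2
b2 stroke at J3
b3 stroke at I1
b4 stroke at Sf1
b5 stroke at J1
b6 stroke at J3

#4 stroke→Sf1  (Sf1 (Sf) sets flow on bond)
#6 stroke→J3  (Se1: effort source, stroke at far end)
#2 stroke→J3  (J3 flow already set via bond 4)
#1 stroke→J2  (1-jn J2 has f-setter on 2)
#0 stroke→J1  (through GY1, causality inverts; strokes same side of GY1)
#3 stroke→I1  (prefer integral on I1)
#5 stroke→J1  (1-jn J1 has f-setter on 3)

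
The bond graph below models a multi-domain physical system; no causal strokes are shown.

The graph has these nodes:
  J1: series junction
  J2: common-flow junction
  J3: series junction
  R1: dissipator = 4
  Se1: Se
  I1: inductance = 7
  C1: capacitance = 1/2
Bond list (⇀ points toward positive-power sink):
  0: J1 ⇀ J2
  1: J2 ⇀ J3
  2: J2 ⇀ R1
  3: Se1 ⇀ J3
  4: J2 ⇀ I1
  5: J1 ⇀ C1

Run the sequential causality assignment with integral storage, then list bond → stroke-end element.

b0 →J2
b1 →J2
b2 →J2
b3 →J3
b4 →I1
b5 →J1

bond 3 stroke→J3  (Se1 (Se) sets effort on bond)
bond 1 stroke→J2  (closing 1-jn rule on J3)
bond 4 stroke→I1  (I1 outputs flow p/I1)
bond 0 stroke→J2  (common-f at J2 fixed by 4)
bond 2 stroke→J2  (common-f at J2 fixed by 4)
bond 5 stroke→J1  (J1 flow already set via bond 0)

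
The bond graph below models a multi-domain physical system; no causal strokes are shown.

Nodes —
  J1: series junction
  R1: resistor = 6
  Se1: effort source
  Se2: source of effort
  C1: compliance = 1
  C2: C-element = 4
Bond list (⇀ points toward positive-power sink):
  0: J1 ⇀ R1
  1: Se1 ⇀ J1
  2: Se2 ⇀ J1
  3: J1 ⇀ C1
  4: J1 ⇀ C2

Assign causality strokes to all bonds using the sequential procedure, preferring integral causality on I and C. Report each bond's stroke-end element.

bond 0 |R1
bond 1 |J1
bond 2 |J1
bond 3 |J1
bond 4 |J1

#1 |J1  (source Se1 imposes e)
#2 |J1  (source Se2 imposes e)
#3 |J1  (C1: C, integral causality)
#4 |J1  (C2 outputs effort q/C2)
#0 |R1  (only one flow-in slot at J1)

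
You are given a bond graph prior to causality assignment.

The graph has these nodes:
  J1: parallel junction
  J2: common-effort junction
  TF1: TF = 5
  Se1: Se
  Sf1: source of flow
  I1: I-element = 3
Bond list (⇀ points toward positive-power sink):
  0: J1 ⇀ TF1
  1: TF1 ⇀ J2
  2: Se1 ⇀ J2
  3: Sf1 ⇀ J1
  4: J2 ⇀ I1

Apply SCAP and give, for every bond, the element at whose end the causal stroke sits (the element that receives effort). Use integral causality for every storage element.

#2 stroke→J2  (Se1: effort source, stroke at far end)
#3 stroke→Sf1  (Sf1 (Sf) sets flow on bond)
#0 stroke→J1  (only one effort-in slot at J1)
#1 stroke→TF1  (0-jn J2 has e-setter on 2)
#4 stroke→I1  (J2 effort already set via bond 2)

#0 stroke→J1
#1 stroke→TF1
#2 stroke→J2
#3 stroke→Sf1
#4 stroke→I1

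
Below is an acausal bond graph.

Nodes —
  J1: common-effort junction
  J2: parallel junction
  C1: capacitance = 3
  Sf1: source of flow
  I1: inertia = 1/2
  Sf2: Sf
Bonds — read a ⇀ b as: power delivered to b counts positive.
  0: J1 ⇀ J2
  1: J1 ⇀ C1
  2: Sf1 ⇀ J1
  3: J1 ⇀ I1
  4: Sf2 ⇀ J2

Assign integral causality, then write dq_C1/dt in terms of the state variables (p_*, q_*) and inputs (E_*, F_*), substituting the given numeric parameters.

b2 stroke→Sf1  (source Sf1 imposes f)
b4 stroke→Sf2  (Sf2 fixes flow; stroke at Sf2)
b0 stroke→J2  (closing 0-jn rule on J2)
b1 stroke→J1  (C1: C, integral causality)
b3 stroke→I1  (J1: bond 1 brought effort, rest push out)

dq_C1/dt = F_Sf1 + F_Sf2 - 2*p_I1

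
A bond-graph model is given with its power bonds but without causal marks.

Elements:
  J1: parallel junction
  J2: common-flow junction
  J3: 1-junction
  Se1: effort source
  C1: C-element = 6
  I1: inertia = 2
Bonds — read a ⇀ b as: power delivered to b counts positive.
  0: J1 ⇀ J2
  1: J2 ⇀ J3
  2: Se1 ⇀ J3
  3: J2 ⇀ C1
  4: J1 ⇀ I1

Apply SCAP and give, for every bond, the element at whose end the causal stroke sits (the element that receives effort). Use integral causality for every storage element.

#2 |J3  (Se1 fixes effort; stroke away)
#1 |J2  (only one flow-in slot at J3)
#3 |J2  (prefer integral on C1)
#0 |J1  (closing 1-jn rule on J2)
#4 |I1  (J1 effort already set via bond 0)

bond 0 stroke→J1
bond 1 stroke→J2
bond 2 stroke→J3
bond 3 stroke→J2
bond 4 stroke→I1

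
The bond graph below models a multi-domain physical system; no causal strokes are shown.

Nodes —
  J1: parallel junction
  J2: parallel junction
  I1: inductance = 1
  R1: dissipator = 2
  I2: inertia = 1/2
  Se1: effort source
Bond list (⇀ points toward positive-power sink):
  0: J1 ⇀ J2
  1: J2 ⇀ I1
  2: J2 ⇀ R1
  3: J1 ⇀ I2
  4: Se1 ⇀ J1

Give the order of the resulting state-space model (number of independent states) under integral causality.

2  (I1, I2 all integral)

b4 stroke→J1  (Se1 fixes effort; stroke away)
b0 stroke→J2  (J1 effort already set via bond 4)
b3 stroke→I2  (J1: bond 4 brought effort, rest push out)
b1 stroke→I1  (0-jn J2 has e-setter on 0)
b2 stroke→R1  (0-jn J2 has e-setter on 0)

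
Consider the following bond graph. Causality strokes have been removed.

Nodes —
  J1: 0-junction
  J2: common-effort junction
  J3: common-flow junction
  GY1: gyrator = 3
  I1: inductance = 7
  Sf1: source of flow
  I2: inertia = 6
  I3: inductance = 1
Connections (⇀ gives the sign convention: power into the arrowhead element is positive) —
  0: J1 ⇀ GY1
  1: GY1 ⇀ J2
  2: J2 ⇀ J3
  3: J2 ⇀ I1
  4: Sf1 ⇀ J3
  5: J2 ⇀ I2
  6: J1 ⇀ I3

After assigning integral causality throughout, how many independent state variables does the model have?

3  (I1, I2, I3 all integral)

#4 stroke at Sf1  (Sf1 (Sf) sets flow on bond)
#2 stroke at J3  (1-jn J3 has f-setter on 4)
#3 stroke at I1  (prefer integral on I1)
#5 stroke at I2  (I2 integral (f out))
#1 stroke at J2  (closing 0-jn rule on J2)
#0 stroke at J1  (GY1 both-in/both-out from 1)
#6 stroke at I3  (J1: bond 0 brought effort, rest push out)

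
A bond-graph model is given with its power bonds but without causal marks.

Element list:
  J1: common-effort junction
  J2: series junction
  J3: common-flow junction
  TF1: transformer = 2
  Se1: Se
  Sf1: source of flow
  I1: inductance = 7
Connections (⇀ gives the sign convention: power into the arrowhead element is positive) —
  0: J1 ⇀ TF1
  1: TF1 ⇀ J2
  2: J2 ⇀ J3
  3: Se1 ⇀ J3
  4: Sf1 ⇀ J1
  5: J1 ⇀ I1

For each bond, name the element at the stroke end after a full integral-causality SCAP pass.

β0 |J1
β1 |TF1
β2 |J2
β3 |J3
β4 |Sf1
β5 |I1

#3 stroke→J3  (source Se1 imposes e)
#4 stroke→Sf1  (Sf1: flow source, stroke at near end)
#2 stroke→J2  (closing 1-jn rule on J3)
#1 stroke→TF1  (only one flow-in slot at J2)
#0 stroke→J1  (TF TF1: opposite of bond 1)
#5 stroke→I1  (J1: bond 0 brought effort, rest push out)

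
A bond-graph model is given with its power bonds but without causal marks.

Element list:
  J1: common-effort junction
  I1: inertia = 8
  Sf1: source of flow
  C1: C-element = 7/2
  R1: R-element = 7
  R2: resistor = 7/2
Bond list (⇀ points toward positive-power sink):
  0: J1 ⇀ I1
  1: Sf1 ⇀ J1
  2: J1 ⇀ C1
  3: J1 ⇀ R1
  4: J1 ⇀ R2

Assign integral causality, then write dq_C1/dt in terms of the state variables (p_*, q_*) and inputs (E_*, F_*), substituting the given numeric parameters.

dq_C1/dt = F_Sf1 - p_I1/8 - 6*q_C1/49

b1 stroke→Sf1  (Sf1 fixes flow; stroke at Sf1)
b0 stroke→I1  (I1: I, integral causality)
b2 stroke→J1  (C1: C, integral causality)
b3 stroke→R1  (0-jn J1 has e-setter on 2)
b4 stroke→R2  (J1: bond 2 brought effort, rest push out)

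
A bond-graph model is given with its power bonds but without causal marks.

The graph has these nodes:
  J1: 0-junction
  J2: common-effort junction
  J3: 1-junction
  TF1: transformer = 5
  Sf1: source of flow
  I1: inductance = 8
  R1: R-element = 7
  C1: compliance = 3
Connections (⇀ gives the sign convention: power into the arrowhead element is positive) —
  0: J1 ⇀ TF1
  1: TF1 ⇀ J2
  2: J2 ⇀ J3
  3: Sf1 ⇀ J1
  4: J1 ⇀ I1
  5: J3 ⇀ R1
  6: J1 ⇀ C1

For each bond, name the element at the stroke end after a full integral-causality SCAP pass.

b3 |Sf1  (Sf1: flow source, stroke at near end)
b4 |I1  (I1: I, integral causality)
b6 |J1  (prefer integral on C1)
b0 |TF1  (common-e at J1 fixed by 6)
b1 |J2  (TF TF1: opposite of bond 0)
b2 |J3  (common-e at J2 fixed by 1)
b5 |R1  (J3 needs exactly one f-in)

#0 stroke→TF1
#1 stroke→J2
#2 stroke→J3
#3 stroke→Sf1
#4 stroke→I1
#5 stroke→R1
#6 stroke→J1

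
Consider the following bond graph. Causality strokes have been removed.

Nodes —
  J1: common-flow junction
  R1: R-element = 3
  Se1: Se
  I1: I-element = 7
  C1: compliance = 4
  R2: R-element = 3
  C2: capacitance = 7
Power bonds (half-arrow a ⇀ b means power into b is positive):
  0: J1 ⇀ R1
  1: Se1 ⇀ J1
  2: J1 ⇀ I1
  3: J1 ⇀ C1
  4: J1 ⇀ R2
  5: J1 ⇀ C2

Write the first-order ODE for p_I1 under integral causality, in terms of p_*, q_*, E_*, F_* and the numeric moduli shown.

dp_I1/dt = E_Se1 - 6*p_I1/7 - q_C1/4 - q_C2/7

β1 |J1  (source Se1 imposes e)
β2 |I1  (I1 integral (f out))
β0 |J1  (J1 flow already set via bond 2)
β3 |J1  (J1 flow already set via bond 2)
β4 |J1  (J1 flow already set via bond 2)
β5 |J1  (1-jn J1 has f-setter on 2)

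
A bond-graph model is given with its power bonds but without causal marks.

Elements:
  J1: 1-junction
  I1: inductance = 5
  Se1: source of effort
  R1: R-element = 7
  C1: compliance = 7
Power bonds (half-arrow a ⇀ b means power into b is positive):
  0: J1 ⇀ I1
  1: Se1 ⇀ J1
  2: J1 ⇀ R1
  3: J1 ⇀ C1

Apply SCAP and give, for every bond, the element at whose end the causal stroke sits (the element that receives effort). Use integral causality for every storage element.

b0 stroke→I1
b1 stroke→J1
b2 stroke→J1
b3 stroke→J1

β1 stroke→J1  (Se1 (Se) sets effort on bond)
β0 stroke→I1  (I1 integral (f out))
β2 stroke→J1  (J1 flow already set via bond 0)
β3 stroke→J1  (1-jn J1 has f-setter on 0)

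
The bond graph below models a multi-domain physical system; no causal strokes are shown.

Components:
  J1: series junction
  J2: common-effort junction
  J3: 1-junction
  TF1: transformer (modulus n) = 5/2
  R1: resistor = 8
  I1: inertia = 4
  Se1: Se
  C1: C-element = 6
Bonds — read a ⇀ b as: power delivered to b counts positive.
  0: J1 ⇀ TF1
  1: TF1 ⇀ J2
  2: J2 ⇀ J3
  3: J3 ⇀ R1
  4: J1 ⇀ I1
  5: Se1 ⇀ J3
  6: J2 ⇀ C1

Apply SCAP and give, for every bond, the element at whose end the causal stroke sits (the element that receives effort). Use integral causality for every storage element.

bond 5 stroke→J3  (Se1 (Se) sets effort on bond)
bond 4 stroke→I1  (I1 outputs flow p/I1)
bond 0 stroke→J1  (J1 flow already set via bond 4)
bond 1 stroke→TF1  (TF1 one-in-one-out from 0)
bond 6 stroke→J2  (prefer integral on C1)
bond 2 stroke→J3  (J2: bond 6 brought effort, rest push out)
bond 3 stroke→R1  (J3: last free bond brings flow in)

b0 stroke at J1
b1 stroke at TF1
b2 stroke at J3
b3 stroke at R1
b4 stroke at I1
b5 stroke at J3
b6 stroke at J2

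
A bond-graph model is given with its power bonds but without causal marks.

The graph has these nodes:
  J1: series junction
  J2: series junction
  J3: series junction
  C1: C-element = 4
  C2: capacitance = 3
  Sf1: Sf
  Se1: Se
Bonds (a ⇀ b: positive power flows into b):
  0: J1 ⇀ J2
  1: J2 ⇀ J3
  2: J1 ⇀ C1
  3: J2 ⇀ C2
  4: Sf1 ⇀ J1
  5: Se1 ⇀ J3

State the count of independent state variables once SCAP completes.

bond 4 |Sf1  (Sf1 fixes flow; stroke at Sf1)
bond 5 |J3  (Se1: effort source, stroke at far end)
bond 0 |J1  (common-f at J1 fixed by 4)
bond 2 |J1  (1-jn J1 has f-setter on 4)
bond 1 |J2  (J2: bond 0 brought flow, rest push out)
bond 3 |J2  (J2 flow already set via bond 0)

2  (C1, C2 all integral)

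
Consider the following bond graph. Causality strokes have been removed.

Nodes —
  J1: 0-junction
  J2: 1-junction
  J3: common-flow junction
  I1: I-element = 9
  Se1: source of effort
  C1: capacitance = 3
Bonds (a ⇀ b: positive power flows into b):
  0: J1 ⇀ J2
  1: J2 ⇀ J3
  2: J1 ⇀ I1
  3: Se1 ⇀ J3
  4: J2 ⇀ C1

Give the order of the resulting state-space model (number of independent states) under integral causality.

bond 3 →J3  (source Se1 imposes e)
bond 1 →J2  (J3 needs exactly one f-in)
bond 2 →I1  (I1 integral (f out))
bond 0 →J1  (J1: last free bond brings effort in)
bond 4 →J2  (J2 flow already set via bond 0)

2  (C1, I1 all integral)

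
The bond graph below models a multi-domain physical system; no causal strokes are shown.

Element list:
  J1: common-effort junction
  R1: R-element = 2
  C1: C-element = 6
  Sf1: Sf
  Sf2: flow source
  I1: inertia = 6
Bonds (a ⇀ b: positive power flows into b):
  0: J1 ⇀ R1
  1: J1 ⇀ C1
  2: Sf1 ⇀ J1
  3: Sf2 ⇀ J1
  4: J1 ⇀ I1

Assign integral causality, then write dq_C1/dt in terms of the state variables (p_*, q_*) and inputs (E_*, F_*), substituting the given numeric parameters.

dq_C1/dt = F_Sf1 + F_Sf2 - p_I1/6 - q_C1/12

b2 stroke at Sf1  (Sf1: flow source, stroke at near end)
b3 stroke at Sf2  (Sf2 fixes flow; stroke at Sf2)
b1 stroke at J1  (C1 outputs effort q/C1)
b0 stroke at R1  (common-e at J1 fixed by 1)
b4 stroke at I1  (0-jn J1 has e-setter on 1)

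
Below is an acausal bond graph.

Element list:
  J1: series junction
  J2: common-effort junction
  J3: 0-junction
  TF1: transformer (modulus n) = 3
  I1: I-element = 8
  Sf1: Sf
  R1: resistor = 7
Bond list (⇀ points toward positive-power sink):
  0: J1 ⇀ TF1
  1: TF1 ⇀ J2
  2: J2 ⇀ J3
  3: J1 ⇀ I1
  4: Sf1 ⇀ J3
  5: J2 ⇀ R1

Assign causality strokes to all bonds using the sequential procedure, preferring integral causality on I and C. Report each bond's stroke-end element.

b4 →Sf1  (source Sf1 imposes f)
b2 →J3  (J3: last free bond brings effort in)
b3 →I1  (I1: I, integral causality)
b0 →J1  (common-f at J1 fixed by 3)
b1 →TF1  (TF1 one-in-one-out from 0)
b5 →J2  (closing 0-jn rule on J2)

#0 stroke at J1
#1 stroke at TF1
#2 stroke at J3
#3 stroke at I1
#4 stroke at Sf1
#5 stroke at J2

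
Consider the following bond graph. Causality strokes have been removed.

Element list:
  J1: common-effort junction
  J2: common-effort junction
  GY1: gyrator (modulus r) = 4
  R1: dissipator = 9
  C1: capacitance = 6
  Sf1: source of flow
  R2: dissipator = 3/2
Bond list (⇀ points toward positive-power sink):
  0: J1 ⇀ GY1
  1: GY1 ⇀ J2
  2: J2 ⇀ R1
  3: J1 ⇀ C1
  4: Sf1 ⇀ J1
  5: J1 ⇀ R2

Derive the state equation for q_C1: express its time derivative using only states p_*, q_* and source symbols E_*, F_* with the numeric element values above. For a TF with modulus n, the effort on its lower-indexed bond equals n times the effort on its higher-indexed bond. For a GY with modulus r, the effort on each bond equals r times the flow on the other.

dq_C1/dt = F_Sf1 - 59*q_C1/288

β4 stroke at Sf1  (Sf1: flow source, stroke at near end)
β3 stroke at J1  (C1 outputs effort q/C1)
β0 stroke at GY1  (J1: bond 3 brought effort, rest push out)
β5 stroke at R2  (0-jn J1 has e-setter on 3)
β1 stroke at GY1  (GY1: gyrator matches bond 0)
β2 stroke at J2  (only one effort-in slot at J2)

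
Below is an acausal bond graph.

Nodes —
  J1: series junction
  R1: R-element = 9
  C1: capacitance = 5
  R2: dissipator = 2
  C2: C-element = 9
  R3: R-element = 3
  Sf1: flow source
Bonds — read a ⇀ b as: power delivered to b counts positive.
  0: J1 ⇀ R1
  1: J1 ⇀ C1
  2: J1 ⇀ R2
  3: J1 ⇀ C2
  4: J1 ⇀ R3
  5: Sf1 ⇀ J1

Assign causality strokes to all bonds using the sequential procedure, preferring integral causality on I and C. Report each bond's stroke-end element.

bond 5 stroke at Sf1  (Sf1 fixes flow; stroke at Sf1)
bond 0 stroke at J1  (J1 flow already set via bond 5)
bond 1 stroke at J1  (J1: bond 5 brought flow, rest push out)
bond 2 stroke at J1  (common-f at J1 fixed by 5)
bond 3 stroke at J1  (1-jn J1 has f-setter on 5)
bond 4 stroke at J1  (J1: bond 5 brought flow, rest push out)

β0 →J1
β1 →J1
β2 →J1
β3 →J1
β4 →J1
β5 →Sf1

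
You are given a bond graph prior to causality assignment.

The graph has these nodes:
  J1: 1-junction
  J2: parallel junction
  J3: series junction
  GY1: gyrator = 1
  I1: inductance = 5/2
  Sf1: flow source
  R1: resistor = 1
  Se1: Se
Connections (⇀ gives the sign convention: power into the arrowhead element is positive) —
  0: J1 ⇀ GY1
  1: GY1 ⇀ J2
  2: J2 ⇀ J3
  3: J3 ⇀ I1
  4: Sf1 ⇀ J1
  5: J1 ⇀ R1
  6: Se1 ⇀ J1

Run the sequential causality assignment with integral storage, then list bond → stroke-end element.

#4 stroke at Sf1  (source Sf1 imposes f)
#6 stroke at J1  (source Se1 imposes e)
#0 stroke at J1  (1-jn J1 has f-setter on 4)
#5 stroke at J1  (common-f at J1 fixed by 4)
#1 stroke at J2  (GY1 both-in/both-out from 0)
#2 stroke at J3  (J2 effort already set via bond 1)
#3 stroke at I1  (J3 needs exactly one f-in)

b0 stroke at J1
b1 stroke at J2
b2 stroke at J3
b3 stroke at I1
b4 stroke at Sf1
b5 stroke at J1
b6 stroke at J1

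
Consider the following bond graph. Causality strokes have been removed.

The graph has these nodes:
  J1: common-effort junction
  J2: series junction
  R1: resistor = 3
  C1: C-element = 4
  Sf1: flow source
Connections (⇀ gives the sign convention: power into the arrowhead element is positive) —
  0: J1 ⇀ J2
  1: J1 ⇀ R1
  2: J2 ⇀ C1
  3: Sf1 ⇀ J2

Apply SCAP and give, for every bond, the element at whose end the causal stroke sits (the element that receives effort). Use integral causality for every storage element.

#3 |Sf1  (Sf1 (Sf) sets flow on bond)
#0 |J2  (1-jn J2 has f-setter on 3)
#2 |J2  (J2 flow already set via bond 3)
#1 |J1  (closing 0-jn rule on J1)

#0 stroke→J2
#1 stroke→J1
#2 stroke→J2
#3 stroke→Sf1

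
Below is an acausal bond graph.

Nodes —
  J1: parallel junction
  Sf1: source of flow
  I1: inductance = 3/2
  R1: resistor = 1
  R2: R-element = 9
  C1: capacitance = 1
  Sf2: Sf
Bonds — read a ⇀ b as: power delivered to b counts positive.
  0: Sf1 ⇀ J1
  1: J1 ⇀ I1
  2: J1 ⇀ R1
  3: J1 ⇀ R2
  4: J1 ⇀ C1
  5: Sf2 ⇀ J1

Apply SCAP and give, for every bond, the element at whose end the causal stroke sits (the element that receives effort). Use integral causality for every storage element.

bond 0 stroke→Sf1
bond 1 stroke→I1
bond 2 stroke→R1
bond 3 stroke→R2
bond 4 stroke→J1
bond 5 stroke→Sf2

b0 →Sf1  (source Sf1 imposes f)
b5 →Sf2  (Sf2: flow source, stroke at near end)
b1 →I1  (prefer integral on I1)
b4 →J1  (C1: C, integral causality)
b2 →R1  (J1 effort already set via bond 4)
b3 →R2  (J1 effort already set via bond 4)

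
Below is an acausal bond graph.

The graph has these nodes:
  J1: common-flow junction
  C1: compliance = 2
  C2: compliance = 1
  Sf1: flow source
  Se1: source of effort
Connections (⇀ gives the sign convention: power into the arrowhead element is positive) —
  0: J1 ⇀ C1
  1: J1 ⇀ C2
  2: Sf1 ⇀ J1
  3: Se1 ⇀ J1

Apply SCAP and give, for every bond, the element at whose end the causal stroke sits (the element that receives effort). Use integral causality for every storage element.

bond 2 |Sf1  (source Sf1 imposes f)
bond 3 |J1  (source Se1 imposes e)
bond 0 |J1  (1-jn J1 has f-setter on 2)
bond 1 |J1  (J1 flow already set via bond 2)

β0 stroke→J1
β1 stroke→J1
β2 stroke→Sf1
β3 stroke→J1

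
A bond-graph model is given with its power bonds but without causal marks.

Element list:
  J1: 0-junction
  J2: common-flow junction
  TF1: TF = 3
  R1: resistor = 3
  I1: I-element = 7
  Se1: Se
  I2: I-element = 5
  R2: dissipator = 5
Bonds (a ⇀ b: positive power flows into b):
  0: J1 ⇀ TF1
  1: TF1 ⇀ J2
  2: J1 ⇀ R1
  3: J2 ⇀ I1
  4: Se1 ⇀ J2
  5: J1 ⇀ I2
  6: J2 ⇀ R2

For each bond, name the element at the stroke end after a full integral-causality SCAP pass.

#0 →TF1
#1 →J2
#2 →J1
#3 →I1
#4 →J2
#5 →I2
#6 →J2

β4 →J2  (Se1 fixes effort; stroke away)
β3 →I1  (I1 integral (f out))
β1 →J2  (1-jn J2 has f-setter on 3)
β6 →J2  (1-jn J2 has f-setter on 3)
β0 →TF1  (TF TF1: opposite of bond 1)
β5 →I2  (prefer integral on I2)
β2 →J1  (J1 needs exactly one e-in)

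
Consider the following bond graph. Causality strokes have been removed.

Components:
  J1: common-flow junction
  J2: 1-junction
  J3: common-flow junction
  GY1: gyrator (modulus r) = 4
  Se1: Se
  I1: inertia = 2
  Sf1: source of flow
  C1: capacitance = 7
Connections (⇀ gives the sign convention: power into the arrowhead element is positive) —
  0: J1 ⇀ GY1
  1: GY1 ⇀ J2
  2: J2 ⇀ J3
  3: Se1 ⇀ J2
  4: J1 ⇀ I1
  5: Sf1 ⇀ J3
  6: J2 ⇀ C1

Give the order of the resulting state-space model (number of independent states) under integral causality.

#3 stroke→J2  (Se1 fixes effort; stroke away)
#5 stroke→Sf1  (source Sf1 imposes f)
#2 stroke→J3  (J3: bond 5 brought flow, rest push out)
#1 stroke→J2  (common-f at J2 fixed by 2)
#6 stroke→J2  (J2: bond 2 brought flow, rest push out)
#0 stroke→J1  (GY GY1: same side as bond 1)
#4 stroke→I1  (J1: last free bond brings flow in)

2  (C1, I1 all integral)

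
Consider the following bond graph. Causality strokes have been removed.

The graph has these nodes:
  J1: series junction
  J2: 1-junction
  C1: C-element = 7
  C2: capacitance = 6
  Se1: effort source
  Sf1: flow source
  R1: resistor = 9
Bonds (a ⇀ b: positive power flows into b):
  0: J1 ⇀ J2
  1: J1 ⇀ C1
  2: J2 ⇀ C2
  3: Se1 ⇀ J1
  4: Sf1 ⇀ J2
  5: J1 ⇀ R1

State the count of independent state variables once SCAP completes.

bond 3 stroke at J1  (source Se1 imposes e)
bond 4 stroke at Sf1  (Sf1: flow source, stroke at near end)
bond 0 stroke at J2  (J2 flow already set via bond 4)
bond 2 stroke at J2  (J2: bond 4 brought flow, rest push out)
bond 1 stroke at J1  (J1: bond 0 brought flow, rest push out)
bond 5 stroke at J1  (common-f at J1 fixed by 0)

2  (C1, C2 all integral)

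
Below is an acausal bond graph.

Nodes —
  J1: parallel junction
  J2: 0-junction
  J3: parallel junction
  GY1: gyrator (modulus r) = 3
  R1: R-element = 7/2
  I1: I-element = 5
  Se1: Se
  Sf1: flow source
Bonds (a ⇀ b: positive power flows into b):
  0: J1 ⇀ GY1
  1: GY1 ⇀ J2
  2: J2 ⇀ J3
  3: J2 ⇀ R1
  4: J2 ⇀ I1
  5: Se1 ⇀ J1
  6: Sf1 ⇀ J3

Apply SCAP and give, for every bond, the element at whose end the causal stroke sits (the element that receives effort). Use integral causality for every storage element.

b0 →GY1
b1 →GY1
b2 →J3
b3 →J2
b4 →I1
b5 →J1
b6 →Sf1

b5 stroke→J1  (Se1 (Se) sets effort on bond)
b6 stroke→Sf1  (Sf1 fixes flow; stroke at Sf1)
b0 stroke→GY1  (0-jn J1 has e-setter on 5)
b2 stroke→J3  (J3 needs exactly one e-in)
b1 stroke→GY1  (GY1: gyrator matches bond 0)
b4 stroke→I1  (prefer integral on I1)
b3 stroke→J2  (only one effort-in slot at J2)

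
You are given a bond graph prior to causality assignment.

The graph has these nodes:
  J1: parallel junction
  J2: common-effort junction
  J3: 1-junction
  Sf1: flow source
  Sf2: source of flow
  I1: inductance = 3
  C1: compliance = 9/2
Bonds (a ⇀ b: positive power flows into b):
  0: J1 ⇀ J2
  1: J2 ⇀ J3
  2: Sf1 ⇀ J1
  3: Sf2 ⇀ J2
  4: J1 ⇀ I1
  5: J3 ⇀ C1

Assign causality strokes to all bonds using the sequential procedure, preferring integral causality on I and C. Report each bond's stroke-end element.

bond 0 →J1
bond 1 →J2
bond 2 →Sf1
bond 3 →Sf2
bond 4 →I1
bond 5 →J3

β2 |Sf1  (Sf1 (Sf) sets flow on bond)
β3 |Sf2  (Sf2: flow source, stroke at near end)
β4 |I1  (I1: I, integral causality)
β0 |J1  (only one effort-in slot at J1)
β1 |J2  (only one effort-in slot at J2)
β5 |J3  (1-jn J3 has f-setter on 1)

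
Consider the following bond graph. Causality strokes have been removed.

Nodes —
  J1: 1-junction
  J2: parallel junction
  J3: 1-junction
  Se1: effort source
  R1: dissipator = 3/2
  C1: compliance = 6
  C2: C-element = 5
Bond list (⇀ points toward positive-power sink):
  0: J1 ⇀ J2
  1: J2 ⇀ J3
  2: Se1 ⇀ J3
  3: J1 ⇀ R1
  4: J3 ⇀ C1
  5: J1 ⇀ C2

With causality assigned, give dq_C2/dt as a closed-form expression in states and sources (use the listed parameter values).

#2 stroke→J3  (Se1 fixes effort; stroke away)
#4 stroke→J3  (C1: C, integral causality)
#1 stroke→J2  (only one flow-in slot at J3)
#0 stroke→J1  (0-jn J2 has e-setter on 1)
#5 stroke→J1  (C2: C, integral causality)
#3 stroke→R1  (J1 needs exactly one f-in)

dq_C2/dt = 2*E_Se1/3 - q_C1/9 - 2*q_C2/15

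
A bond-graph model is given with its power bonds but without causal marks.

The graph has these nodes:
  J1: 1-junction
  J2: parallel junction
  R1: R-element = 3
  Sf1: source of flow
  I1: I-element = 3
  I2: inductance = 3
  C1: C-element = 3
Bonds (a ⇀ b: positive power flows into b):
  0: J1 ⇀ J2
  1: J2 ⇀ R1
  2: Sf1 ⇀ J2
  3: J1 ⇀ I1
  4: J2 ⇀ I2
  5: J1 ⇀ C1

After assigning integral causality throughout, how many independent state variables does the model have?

β2 stroke→Sf1  (Sf1 (Sf) sets flow on bond)
β3 stroke→I1  (I1 integral (f out))
β0 stroke→J1  (1-jn J1 has f-setter on 3)
β5 stroke→J1  (J1: bond 3 brought flow, rest push out)
β4 stroke→I2  (I2 integral (f out))
β1 stroke→J2  (closing 0-jn rule on J2)

3  (C1, I1, I2 all integral)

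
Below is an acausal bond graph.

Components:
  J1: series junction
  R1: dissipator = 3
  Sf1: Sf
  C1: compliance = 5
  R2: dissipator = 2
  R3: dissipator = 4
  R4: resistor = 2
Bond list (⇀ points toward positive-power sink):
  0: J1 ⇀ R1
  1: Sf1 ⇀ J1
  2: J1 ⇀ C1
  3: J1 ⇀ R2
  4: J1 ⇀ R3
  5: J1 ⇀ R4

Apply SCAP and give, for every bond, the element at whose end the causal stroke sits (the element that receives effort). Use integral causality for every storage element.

b0 →J1
b1 →Sf1
b2 →J1
b3 →J1
b4 →J1
b5 →J1

bond 1 stroke→Sf1  (source Sf1 imposes f)
bond 0 stroke→J1  (J1 flow already set via bond 1)
bond 2 stroke→J1  (1-jn J1 has f-setter on 1)
bond 3 stroke→J1  (J1 flow already set via bond 1)
bond 4 stroke→J1  (J1 flow already set via bond 1)
bond 5 stroke→J1  (J1: bond 1 brought flow, rest push out)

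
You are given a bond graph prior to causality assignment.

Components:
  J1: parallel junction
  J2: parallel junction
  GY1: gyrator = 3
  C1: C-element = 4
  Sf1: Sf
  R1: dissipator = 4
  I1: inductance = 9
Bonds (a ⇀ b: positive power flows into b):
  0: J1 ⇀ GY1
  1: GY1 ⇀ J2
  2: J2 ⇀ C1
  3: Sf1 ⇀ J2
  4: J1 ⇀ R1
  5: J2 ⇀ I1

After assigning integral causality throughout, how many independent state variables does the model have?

b3 stroke at Sf1  (Sf1 (Sf) sets flow on bond)
b2 stroke at J2  (C1 integral (e out))
b1 stroke at GY1  (0-jn J2 has e-setter on 2)
b5 stroke at I1  (J2 effort already set via bond 2)
b0 stroke at GY1  (through GY1, causality inverts; strokes same side of GY1)
b4 stroke at J1  (J1 needs exactly one e-in)

2  (C1, I1 all integral)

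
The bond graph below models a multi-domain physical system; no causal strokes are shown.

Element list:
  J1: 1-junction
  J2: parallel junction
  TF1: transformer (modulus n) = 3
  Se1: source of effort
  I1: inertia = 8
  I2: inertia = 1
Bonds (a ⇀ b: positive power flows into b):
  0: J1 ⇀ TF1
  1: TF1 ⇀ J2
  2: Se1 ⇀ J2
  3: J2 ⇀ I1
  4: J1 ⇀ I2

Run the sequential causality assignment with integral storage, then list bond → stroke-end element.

#2 stroke→J2  (source Se1 imposes e)
#1 stroke→TF1  (J2 effort already set via bond 2)
#3 stroke→I1  (J2: bond 2 brought effort, rest push out)
#0 stroke→J1  (TF1 one-in-one-out from 1)
#4 stroke→I2  (closing 1-jn rule on J1)

bond 0 |J1
bond 1 |TF1
bond 2 |J2
bond 3 |I1
bond 4 |I2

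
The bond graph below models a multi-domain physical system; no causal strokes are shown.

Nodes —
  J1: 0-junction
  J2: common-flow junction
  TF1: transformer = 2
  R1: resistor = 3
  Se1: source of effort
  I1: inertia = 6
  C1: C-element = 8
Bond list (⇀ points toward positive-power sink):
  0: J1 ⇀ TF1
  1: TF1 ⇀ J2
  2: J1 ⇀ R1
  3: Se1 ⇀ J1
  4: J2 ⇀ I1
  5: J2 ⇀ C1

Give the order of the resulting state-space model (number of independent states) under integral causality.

2  (C1, I1 all integral)

β3 stroke→J1  (source Se1 imposes e)
β0 stroke→TF1  (J1 effort already set via bond 3)
β2 stroke→R1  (J1: bond 3 brought effort, rest push out)
β1 stroke→J2  (TF TF1: opposite of bond 0)
β4 stroke→I1  (I1: I, integral causality)
β5 stroke→J2  (common-f at J2 fixed by 4)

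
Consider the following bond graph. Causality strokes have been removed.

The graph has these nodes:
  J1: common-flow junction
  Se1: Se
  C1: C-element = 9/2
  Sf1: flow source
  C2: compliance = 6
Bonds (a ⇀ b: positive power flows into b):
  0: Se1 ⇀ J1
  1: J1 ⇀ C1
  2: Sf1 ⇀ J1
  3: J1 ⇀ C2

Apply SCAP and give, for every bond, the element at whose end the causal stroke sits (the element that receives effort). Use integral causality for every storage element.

β0 stroke at J1
β1 stroke at J1
β2 stroke at Sf1
β3 stroke at J1

#0 |J1  (Se1 fixes effort; stroke away)
#2 |Sf1  (source Sf1 imposes f)
#1 |J1  (J1 flow already set via bond 2)
#3 |J1  (J1: bond 2 brought flow, rest push out)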